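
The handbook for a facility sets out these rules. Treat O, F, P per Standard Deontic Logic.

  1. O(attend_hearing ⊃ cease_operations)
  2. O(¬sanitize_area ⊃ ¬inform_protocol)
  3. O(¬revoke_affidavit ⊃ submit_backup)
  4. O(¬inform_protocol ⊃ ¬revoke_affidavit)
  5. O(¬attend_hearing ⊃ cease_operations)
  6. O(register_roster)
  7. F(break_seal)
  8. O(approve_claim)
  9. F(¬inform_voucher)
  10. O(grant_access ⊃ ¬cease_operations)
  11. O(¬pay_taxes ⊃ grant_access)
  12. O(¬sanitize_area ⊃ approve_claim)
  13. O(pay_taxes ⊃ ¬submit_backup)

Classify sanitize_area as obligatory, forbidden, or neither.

By case analysis on ¬attend_hearing: premise 5 gives O(¬attend_hearing ⊃ cease_operations) and premise 1 gives O(attend_hearing ⊃ cease_operations), so O(cease_operations) either way.
Premise 10, O(grant_access ⊃ ¬cease_operations), contraposes to O(cease_operations ⊃ ¬grant_access); with O(cease_operations) we get O(¬grant_access).
The contrapositive of premise 11 (O(¬pay_taxes ⊃ grant_access)) is O(¬grant_access ⊃ pay_taxes), and O(¬grant_access) is already established, so O(pay_taxes).
Premise 13 is O(pay_taxes ⊃ ¬submit_backup); since O(pay_taxes), deontic closure gives O(¬submit_backup).
Premise 3, O(¬revoke_affidavit ⊃ submit_backup), contraposes to O(¬submit_backup ⊃ revoke_affidavit); with O(¬submit_backup) we get O(revoke_affidavit).
Premise 4, O(¬inform_protocol ⊃ ¬revoke_affidavit), contraposes to O(revoke_affidavit ⊃ inform_protocol); with O(revoke_affidavit) we get O(inform_protocol).
The contrapositive of premise 2 (O(¬sanitize_area ⊃ ¬inform_protocol)) is O(inform_protocol ⊃ sanitize_area), and O(inform_protocol) is already established, so O(sanitize_area).
Premises 6, 7, 8, 9, 12 do not contribute to this derivation.
Hence sanitize_area is obligatory.

Obligatory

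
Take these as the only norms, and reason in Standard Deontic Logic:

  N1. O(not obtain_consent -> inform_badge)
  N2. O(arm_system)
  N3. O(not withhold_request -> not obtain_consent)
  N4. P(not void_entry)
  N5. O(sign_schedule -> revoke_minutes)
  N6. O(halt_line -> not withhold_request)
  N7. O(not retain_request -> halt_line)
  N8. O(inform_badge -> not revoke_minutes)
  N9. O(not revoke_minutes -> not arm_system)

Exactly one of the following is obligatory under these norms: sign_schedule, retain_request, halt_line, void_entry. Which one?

From premise 2 we have O(arm_system).
Premise 9, O(not revoke_minutes -> not arm_system), contraposes to O(arm_system -> revoke_minutes); with O(arm_system) we get O(revoke_minutes).
Premise 8 is O(inform_badge -> not revoke_minutes); contrapositively O(revoke_minutes -> not inform_badge). Since O(revoke_minutes) holds, K gives O(not inform_badge).
The contrapositive of premise 1 (O(not obtain_consent -> inform_badge)) is O(not inform_badge -> obtain_consent), and O(not inform_badge) is already established, so O(obtain_consent).
Premise 3 is O(not withhold_request -> not obtain_consent); contrapositively O(obtain_consent -> withhold_request). Since O(obtain_consent) holds, K gives O(withhold_request).
Premise 6 is O(halt_line -> not withhold_request); contrapositively O(withhold_request -> not halt_line). Since O(withhold_request) holds, K gives O(not halt_line).
The contrapositive of premise 7 (O(not retain_request -> halt_line)) is O(not halt_line -> retain_request), and O(not halt_line) is already established, so O(retain_request).
So O(retain_request) holds — retain_request is obligatory. None of the other listed options is made obligatory by any chain of premises.

retain_request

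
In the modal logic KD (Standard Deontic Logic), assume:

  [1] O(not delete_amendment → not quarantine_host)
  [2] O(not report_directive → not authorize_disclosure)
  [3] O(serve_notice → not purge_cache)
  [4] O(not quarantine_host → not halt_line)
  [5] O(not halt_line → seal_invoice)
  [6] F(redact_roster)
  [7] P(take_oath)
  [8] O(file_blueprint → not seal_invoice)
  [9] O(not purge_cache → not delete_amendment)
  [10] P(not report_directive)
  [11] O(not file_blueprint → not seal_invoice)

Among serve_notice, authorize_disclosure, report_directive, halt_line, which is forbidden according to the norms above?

serve_notice

By case analysis on not file_blueprint: premise 11 gives O(not file_blueprint → not seal_invoice) and premise 8 gives O(file_blueprint → not seal_invoice), so O(not seal_invoice) either way.
Premise 5, O(not halt_line → seal_invoice), contraposes to O(not seal_invoice → halt_line); with O(not seal_invoice) we get O(halt_line).
Premise 4 is O(not quarantine_host → not halt_line); contrapositively O(halt_line → quarantine_host). Since O(halt_line) holds, K gives O(quarantine_host).
Premise 1 is O(not delete_amendment → not quarantine_host); contrapositively O(quarantine_host → delete_amendment). Since O(quarantine_host) holds, K gives O(delete_amendment).
Premise 9, O(not purge_cache → not delete_amendment), contraposes to O(delete_amendment → purge_cache); with O(delete_amendment) we get O(purge_cache).
Premise 3, O(serve_notice → not purge_cache), contraposes to O(purge_cache → not serve_notice); with O(purge_cache) we get O(not serve_notice).
So O(not serve_notice) holds, i.e. serve_notice is forbidden. None of the other listed options is forbidden under the premises.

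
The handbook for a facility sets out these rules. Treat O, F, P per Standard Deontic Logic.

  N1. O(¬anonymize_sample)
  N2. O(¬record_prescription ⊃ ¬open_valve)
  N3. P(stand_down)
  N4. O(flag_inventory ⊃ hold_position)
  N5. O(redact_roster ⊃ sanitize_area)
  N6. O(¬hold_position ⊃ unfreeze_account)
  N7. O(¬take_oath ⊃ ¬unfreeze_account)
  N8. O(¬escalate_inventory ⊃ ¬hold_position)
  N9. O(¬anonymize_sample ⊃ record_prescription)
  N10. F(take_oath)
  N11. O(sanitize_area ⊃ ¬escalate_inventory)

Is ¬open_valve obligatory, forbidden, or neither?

Premise 2 is O(¬record_prescription ⊃ ¬open_valve), but O(¬record_prescription) is not derivable from the premises, so it does not yield O(¬open_valve).
No premise or chain of K-axiom applications forces O(¬open_valve), and none forces O(open_valve). So ¬open_valve is neither obligatory nor forbidden under these norms.

Neither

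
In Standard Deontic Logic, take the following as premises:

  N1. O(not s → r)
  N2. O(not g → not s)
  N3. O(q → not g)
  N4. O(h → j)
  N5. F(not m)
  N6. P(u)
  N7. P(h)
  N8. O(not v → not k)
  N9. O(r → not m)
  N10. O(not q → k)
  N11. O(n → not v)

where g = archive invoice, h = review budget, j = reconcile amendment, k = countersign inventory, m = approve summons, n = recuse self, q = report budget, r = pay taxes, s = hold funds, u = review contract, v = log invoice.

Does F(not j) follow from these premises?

No

Premise 4 is O(h → j), but O(h) is not derivable from the premises (the permission P(h) asserts only not O(not h), not O(h)), so it does not yield O(j).
No other premise forces O(j). An ideal world satisfying every premise can still have not j true, so F(not j) is not derivable.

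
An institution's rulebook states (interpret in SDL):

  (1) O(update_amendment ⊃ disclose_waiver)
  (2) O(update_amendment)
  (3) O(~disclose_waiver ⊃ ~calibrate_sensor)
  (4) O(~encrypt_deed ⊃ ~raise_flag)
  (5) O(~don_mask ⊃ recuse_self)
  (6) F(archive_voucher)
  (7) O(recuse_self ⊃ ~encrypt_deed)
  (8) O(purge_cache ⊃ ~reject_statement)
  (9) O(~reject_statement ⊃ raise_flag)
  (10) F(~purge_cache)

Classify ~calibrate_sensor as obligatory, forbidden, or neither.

Premise 3 is O(~disclose_waiver ⊃ ~calibrate_sensor), but O(~disclose_waiver) is not derivable from the premises, so it does not yield O(~calibrate_sensor).
No premise or chain of K-axiom applications forces O(~calibrate_sensor), and none forces O(calibrate_sensor). So ~calibrate_sensor is neither obligatory nor forbidden under these norms.

Neither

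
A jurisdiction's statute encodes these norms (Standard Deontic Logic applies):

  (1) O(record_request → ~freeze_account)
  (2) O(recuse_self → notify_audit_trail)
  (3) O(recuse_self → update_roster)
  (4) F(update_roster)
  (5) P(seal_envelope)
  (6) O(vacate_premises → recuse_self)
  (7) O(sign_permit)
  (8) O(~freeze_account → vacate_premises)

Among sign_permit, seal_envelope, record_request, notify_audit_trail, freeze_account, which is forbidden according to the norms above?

F(update_roster) at premise 4 means O(~update_roster).
Premise 3 is O(recuse_self → update_roster); contrapositively O(~update_roster → ~recuse_self). Since O(~update_roster) holds, K gives O(~recuse_self).
Premise 6, O(vacate_premises → recuse_self), contraposes to O(~recuse_self → ~vacate_premises); with O(~recuse_self) we get O(~vacate_premises).
Premise 8 is O(~freeze_account → vacate_premises); contrapositively O(~vacate_premises → freeze_account). Since O(~vacate_premises) holds, K gives O(freeze_account).
The contrapositive of premise 1 (O(record_request → ~freeze_account)) is O(freeze_account → ~record_request), and O(freeze_account) is already established, so O(~record_request).
So O(~record_request) holds, i.e. record_request is forbidden. None of the other listed options is forbidden under the premises.

record_request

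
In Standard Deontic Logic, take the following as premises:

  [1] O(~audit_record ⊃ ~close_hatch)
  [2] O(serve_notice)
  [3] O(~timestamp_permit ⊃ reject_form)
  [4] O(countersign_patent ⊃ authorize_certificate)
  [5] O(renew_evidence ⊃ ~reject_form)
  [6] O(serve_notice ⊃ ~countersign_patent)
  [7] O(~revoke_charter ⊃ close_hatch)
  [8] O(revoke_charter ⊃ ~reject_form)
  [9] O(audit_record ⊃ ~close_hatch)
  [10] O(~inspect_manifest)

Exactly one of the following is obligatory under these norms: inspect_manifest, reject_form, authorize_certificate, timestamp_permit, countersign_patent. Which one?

Premises 1 and 9 are O(~audit_record ⊃ ~close_hatch) and O(audit_record ⊃ ~close_hatch); every ideal world satisfies ~audit_record or audit_record, so in either case ~close_hatch holds — hence O(~close_hatch).
The contrapositive of premise 7 (O(~revoke_charter ⊃ close_hatch)) is O(~close_hatch ⊃ revoke_charter), and O(~close_hatch) is already established, so O(revoke_charter).
Premise 8 is O(revoke_charter ⊃ ~reject_form); since O(revoke_charter), deontic closure gives O(~reject_form).
The contrapositive of premise 3 (O(~timestamp_permit ⊃ reject_form)) is O(~reject_form ⊃ timestamp_permit), and O(~reject_form) is already established, so O(timestamp_permit).
So O(timestamp_permit) holds — timestamp_permit is obligatory. None of the other listed options is made obligatory by any chain of premises.

timestamp_permit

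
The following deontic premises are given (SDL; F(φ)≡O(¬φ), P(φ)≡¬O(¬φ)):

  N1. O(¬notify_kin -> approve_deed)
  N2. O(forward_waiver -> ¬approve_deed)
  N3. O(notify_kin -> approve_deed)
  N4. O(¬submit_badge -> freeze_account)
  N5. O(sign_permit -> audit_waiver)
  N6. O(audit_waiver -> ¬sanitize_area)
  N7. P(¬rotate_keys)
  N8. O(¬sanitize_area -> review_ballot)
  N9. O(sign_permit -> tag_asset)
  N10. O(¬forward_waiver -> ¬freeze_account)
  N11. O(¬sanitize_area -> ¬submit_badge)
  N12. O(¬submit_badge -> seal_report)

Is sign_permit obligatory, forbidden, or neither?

By case analysis on notify_kin: premise 3 gives O(notify_kin -> approve_deed) and premise 1 gives O(¬notify_kin -> approve_deed), so O(approve_deed) either way.
Premise 2, O(forward_waiver -> ¬approve_deed), contraposes to O(approve_deed -> ¬forward_waiver); with O(approve_deed) we get O(¬forward_waiver).
Applying K to premise 10 (O(¬forward_waiver -> ¬freeze_account)) and O(¬forward_waiver) yields O(¬freeze_account).
The contrapositive of premise 4 (O(¬submit_badge -> freeze_account)) is O(¬freeze_account -> submit_badge), and O(¬freeze_account) is already established, so O(submit_badge).
The contrapositive of premise 11 (O(¬sanitize_area -> ¬submit_badge)) is O(submit_badge -> sanitize_area), and O(submit_badge) is already established, so O(sanitize_area).
Premise 6 is O(audit_waiver -> ¬sanitize_area); contrapositively O(sanitize_area -> ¬audit_waiver). Since O(sanitize_area) holds, K gives O(¬audit_waiver).
Premise 5 is O(sign_permit -> audit_waiver); contrapositively O(¬audit_waiver -> ¬sign_permit). Since O(¬audit_waiver) holds, K gives O(¬sign_permit).
Premises 7, 8, 9, 12 do not contribute to this derivation.
Thus O(¬sign_permit), which is F(sign_permit): sign_permit is forbidden.

Forbidden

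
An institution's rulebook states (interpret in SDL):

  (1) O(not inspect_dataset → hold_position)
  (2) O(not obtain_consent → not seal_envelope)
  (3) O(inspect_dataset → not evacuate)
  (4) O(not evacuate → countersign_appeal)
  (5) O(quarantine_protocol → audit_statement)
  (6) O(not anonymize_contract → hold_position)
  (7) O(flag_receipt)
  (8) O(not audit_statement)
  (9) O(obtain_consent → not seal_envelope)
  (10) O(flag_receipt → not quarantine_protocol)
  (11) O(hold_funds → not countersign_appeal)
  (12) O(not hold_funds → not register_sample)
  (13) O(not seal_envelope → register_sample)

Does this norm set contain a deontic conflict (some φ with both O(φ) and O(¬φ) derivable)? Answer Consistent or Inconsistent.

Premise 5 is O(quarantine_protocol → audit_statement), but O(quarantine_protocol) is not derivable from the premises, so it does not yield O(audit_statement).
So O(audit_statement) is not derivable, and the apparent clash with O(not audit_statement) does not arise.
A world satisfying every obligation exists (e.g. anonymize_contract=false, audit_statement=false, countersign_appeal=false, evacuate=true, flag_receipt=true, hold_funds=true, hold_position=true, inspect_dataset=false, obtain_consent=false, quarantine_protocol=false, register_sample=true, seal_envelope=false); no atom is both obligatory and forbidden, so the set is consistent.

Consistent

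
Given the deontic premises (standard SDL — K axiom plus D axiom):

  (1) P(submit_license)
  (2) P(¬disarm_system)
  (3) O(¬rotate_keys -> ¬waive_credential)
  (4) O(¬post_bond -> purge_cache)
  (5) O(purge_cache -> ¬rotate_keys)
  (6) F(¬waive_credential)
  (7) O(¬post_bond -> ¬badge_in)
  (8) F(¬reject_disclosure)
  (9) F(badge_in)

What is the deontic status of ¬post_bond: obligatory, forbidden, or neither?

Premise 6 is F(¬waive_credential), i.e. O(waive_credential).
Premise 3, O(¬rotate_keys -> ¬waive_credential), contraposes to O(waive_credential -> rotate_keys); with O(waive_credential) we get O(rotate_keys).
The contrapositive of premise 5 (O(purge_cache -> ¬rotate_keys)) is O(rotate_keys -> ¬purge_cache), and O(rotate_keys) is already established, so O(¬purge_cache).
Premise 4 is O(¬post_bond -> purge_cache); contrapositively O(¬purge_cache -> post_bond). Since O(¬purge_cache) holds, K gives O(post_bond).
Premises 1, 2, 7, 8, 9 do not contribute to this derivation.
Thus O(post_bond), which is F(¬post_bond): ¬post_bond is forbidden.

Forbidden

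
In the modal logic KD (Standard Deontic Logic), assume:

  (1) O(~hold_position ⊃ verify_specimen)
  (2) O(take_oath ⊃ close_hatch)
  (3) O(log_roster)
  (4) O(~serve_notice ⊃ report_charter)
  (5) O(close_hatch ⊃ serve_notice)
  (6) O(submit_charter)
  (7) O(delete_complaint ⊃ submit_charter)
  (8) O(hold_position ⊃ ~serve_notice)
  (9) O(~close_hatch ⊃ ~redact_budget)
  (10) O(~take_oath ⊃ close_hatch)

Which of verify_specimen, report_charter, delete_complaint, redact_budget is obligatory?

By case analysis on ~take_oath: premise 10 gives O(~take_oath ⊃ close_hatch) and premise 2 gives O(take_oath ⊃ close_hatch), so O(close_hatch) either way.
Applying K to premise 5 (O(close_hatch ⊃ serve_notice)) and O(close_hatch) yields O(serve_notice).
Premise 8 is O(hold_position ⊃ ~serve_notice); contrapositively O(serve_notice ⊃ ~hold_position). Since O(serve_notice) holds, K gives O(~hold_position).
From O(~hold_position) and premise 1, O(~hold_position ⊃ verify_specimen), we obtain O(verify_specimen).
So O(verify_specimen) holds — verify_specimen is obligatory. None of the other listed options is made obligatory by any chain of premises.

verify_specimen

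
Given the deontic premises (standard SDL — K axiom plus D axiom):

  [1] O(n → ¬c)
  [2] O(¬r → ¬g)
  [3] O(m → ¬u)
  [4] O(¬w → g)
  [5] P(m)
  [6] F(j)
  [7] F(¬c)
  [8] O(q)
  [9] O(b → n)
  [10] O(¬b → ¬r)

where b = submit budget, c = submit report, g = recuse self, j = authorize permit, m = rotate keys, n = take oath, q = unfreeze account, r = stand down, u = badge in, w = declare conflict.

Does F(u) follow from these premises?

No

Premise 3 is O(m → ¬u), but O(m) is not derivable from the premises (the permission P(m) asserts only ¬O(¬m), not O(m)), so it does not yield O(¬u).
No other premise forces O(¬u). An ideal world satisfying every premise can still have u true, so F(u) is not derivable.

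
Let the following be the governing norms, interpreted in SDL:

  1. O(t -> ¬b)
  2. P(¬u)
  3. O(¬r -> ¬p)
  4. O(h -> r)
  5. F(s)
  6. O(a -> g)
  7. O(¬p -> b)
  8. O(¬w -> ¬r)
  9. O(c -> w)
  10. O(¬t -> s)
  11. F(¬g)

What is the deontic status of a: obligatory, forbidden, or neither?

Premise 6 is O(a -> g); even if O(g) held, inferring O(a) would be affirming the consequent — invalid.
No premise or chain of K-axiom applications forces O(a), and none forces O(¬a). So a is neither obligatory nor forbidden under these norms.

Neither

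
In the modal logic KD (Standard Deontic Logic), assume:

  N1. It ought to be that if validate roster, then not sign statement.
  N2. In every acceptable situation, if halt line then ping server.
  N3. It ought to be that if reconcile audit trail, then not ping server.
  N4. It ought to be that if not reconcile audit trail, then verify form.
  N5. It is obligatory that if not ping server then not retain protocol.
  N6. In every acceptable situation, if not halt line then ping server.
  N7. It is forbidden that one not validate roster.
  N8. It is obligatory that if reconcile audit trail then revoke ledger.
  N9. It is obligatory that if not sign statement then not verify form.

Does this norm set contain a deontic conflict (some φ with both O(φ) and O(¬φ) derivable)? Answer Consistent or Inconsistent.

Premises 2 and 6 are O(halt_line → ping_server) and O(¬halt_line → ping_server); every ideal world satisfies halt_line or ¬halt_line, so in either case ping_server holds — hence O(ping_server).
Premise 3 is O(reconcile_audit_trail → ¬ping_server); contrapositively O(ping_server → ¬reconcile_audit_trail). Since O(ping_server) holds, K gives O(¬reconcile_audit_trail).
Applying K to premise 4 (O(¬reconcile_audit_trail → verify_form)) and O(¬reconcile_audit_trail) yields O(verify_form).
Premise 9, O(¬sign_statement → ¬verify_form), contraposes to O(verify_form → sign_statement); with O(verify_form) we get O(sign_statement).
Premise 1, O(validate_roster → ¬sign_statement), contraposes to O(sign_statement → ¬validate_roster); with O(sign_statement) we get O(¬validate_roster).
Yet premise 7 is F(¬validate_roster), i.e. O(validate_roster).
We now have both O(¬validate_roster) and O(validate_roster) — validate_roster is simultaneously obligatory and forbidden, violating the D-axiom.

Inconsistent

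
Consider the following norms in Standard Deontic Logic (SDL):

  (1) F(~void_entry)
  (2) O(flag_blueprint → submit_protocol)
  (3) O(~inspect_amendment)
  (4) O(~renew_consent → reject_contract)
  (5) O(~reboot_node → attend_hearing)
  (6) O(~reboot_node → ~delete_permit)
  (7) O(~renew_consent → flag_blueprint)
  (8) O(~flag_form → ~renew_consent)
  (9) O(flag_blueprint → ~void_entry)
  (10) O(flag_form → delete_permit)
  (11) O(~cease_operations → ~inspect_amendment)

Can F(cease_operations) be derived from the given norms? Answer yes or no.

Premise 11 is O(~cease_operations → ~inspect_amendment); even if O(~inspect_amendment) held, inferring O(~cease_operations) would be affirming the consequent — invalid.
No other premise forces O(~cease_operations). An ideal world satisfying every premise can still have cease_operations true, so F(cease_operations) is not derivable.

No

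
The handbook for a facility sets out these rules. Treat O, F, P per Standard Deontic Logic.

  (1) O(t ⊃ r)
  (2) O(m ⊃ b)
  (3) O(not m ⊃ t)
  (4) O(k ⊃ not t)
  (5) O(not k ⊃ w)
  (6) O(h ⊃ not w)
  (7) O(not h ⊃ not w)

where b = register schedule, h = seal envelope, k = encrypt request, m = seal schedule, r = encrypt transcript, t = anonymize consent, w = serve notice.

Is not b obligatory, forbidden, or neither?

Forbidden

Premises 6 and 7 cover both cases: O(h ⊃ not w) and O(not h ⊃ not w). Since h ∨ not h is a tautology, O(not w) follows.
The contrapositive of premise 5 (O(not k ⊃ w)) is O(not w ⊃ k), and O(not w) is already established, so O(k).
Applying K to premise 4 (O(k ⊃ not t)) and O(k) yields O(not t).
The contrapositive of premise 3 (O(not m ⊃ t)) is O(not t ⊃ m), and O(not t) is already established, so O(m).
With premise 2, O(m ⊃ b), the K-axiom yields O(b).
Premise 1 does not contribute to this derivation.
Thus O(b), which is F(not b): not b is forbidden.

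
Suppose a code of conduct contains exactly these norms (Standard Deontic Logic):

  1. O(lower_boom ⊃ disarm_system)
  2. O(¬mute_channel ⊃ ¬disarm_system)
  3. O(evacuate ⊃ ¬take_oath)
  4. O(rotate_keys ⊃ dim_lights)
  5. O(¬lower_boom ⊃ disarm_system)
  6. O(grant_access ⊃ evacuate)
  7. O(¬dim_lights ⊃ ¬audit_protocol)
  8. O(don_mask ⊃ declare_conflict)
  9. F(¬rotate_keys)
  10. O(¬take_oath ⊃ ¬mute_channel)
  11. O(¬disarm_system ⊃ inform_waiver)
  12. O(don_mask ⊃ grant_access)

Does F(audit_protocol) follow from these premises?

Premise 7 is O(¬dim_lights ⊃ ¬audit_protocol), but O(¬dim_lights) is not derivable from the premises, so it does not yield O(¬audit_protocol).
No other premise forces O(¬audit_protocol). An ideal world satisfying every premise can still have audit_protocol true, so F(audit_protocol) is not derivable.

No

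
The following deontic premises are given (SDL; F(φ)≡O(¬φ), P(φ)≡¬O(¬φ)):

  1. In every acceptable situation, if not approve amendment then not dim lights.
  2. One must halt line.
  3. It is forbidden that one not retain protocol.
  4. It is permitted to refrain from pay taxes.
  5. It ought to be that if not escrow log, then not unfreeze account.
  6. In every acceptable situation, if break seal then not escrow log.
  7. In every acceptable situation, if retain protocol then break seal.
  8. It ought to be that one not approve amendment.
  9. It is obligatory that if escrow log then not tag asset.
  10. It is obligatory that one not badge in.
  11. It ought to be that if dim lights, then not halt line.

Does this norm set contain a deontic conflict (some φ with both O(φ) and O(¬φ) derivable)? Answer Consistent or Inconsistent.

Premise 11 is O(dim_lights → ¬halt_line), but O(dim_lights) is not derivable from the premises, so it does not yield O(¬halt_line).
So O(¬halt_line) is not derivable, and the apparent clash with O(halt_line) does not arise.
A world satisfying every obligation exists (e.g. approve_amendment=false, badge_in=false, break_seal=true, dim_lights=false, escrow_log=false, halt_line=true, pay_taxes=false, retain_protocol=true, tag_asset=false, unfreeze_account=false); no atom is both obligatory and forbidden, so the set is consistent.

Consistent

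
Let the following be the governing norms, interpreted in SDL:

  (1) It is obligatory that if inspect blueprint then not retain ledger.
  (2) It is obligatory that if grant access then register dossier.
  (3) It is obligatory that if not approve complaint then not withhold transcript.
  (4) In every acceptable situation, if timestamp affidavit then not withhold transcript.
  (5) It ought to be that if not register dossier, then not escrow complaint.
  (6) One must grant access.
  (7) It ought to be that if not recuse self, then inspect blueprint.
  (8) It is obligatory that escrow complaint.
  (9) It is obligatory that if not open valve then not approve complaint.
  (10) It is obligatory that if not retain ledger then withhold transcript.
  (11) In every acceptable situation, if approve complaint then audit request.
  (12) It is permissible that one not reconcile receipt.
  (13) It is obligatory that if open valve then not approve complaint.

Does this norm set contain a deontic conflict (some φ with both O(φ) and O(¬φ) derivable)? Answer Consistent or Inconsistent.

Premise 5 is O(¬register_dossier → ¬escrow_complaint), but O(¬register_dossier) is not derivable from the premises, so it does not yield O(¬escrow_complaint).
So O(¬escrow_complaint) is not derivable, and the apparent clash with O(escrow_complaint) does not arise.
A world satisfying every obligation exists (e.g. approve_complaint=false, audit_request=false, escrow_complaint=true, grant_access=true, inspect_blueprint=false, open_valve=false, reconcile_receipt=false, recuse_self=true, register_dossier=true, retain_ledger=true, timestamp_affidavit=false, withhold_transcript=false); no atom is both obligatory and forbidden, so the set is consistent.

Consistent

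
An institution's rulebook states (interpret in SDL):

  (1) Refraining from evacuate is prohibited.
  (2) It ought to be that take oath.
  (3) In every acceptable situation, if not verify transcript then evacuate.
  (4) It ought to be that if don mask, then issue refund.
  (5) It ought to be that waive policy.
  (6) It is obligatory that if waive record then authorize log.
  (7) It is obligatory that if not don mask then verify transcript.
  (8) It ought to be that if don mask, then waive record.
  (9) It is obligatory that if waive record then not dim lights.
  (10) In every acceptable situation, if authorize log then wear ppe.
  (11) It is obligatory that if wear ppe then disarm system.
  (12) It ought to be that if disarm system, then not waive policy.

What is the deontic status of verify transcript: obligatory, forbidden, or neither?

Premise 5 gives O(waive_policy).
Premise 12, O(disarm_system → ¬waive_policy), contraposes to O(waive_policy → ¬disarm_system); with O(waive_policy) we get O(¬disarm_system).
The contrapositive of premise 11 (O(wear_ppe → disarm_system)) is O(¬disarm_system → ¬wear_ppe), and O(¬disarm_system) is already established, so O(¬wear_ppe).
Premise 10 is O(authorize_log → wear_ppe); contrapositively O(¬wear_ppe → ¬authorize_log). Since O(¬wear_ppe) holds, K gives O(¬authorize_log).
Premise 6 is O(waive_record → authorize_log); contrapositively O(¬authorize_log → ¬waive_record). Since O(¬authorize_log) holds, K gives O(¬waive_record).
Premise 8 is O(don_mask → waive_record); contrapositively O(¬waive_record → ¬don_mask). Since O(¬waive_record) holds, K gives O(¬don_mask).
With premise 7, O(¬don_mask → verify_transcript), the K-axiom yields O(verify_transcript).
Premises 1, 2, 3, 4, 9 do not contribute to this derivation.
Hence verify_transcript is obligatory.

Obligatory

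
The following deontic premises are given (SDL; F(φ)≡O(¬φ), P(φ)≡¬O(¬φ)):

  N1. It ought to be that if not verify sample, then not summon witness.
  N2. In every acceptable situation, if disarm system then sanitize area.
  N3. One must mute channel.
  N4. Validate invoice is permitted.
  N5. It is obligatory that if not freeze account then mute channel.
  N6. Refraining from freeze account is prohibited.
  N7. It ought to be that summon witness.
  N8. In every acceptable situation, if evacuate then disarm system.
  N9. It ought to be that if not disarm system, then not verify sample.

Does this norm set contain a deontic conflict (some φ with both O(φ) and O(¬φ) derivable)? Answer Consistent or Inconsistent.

Premise 5 is O(¬freeze_account → mute_channel); even if O(mute_channel) held, inferring O(¬freeze_account) would be affirming the consequent — invalid.
So O(¬freeze_account) is not derivable, and the apparent clash with O(freeze_account) does not arise.
A world satisfying every obligation exists (e.g. disarm_system=true, evacuate=false, freeze_account=true, mute_channel=true, sanitize_area=true, summon_witness=true, validate_invoice=false, verify_sample=true); no atom is both obligatory and forbidden, so the set is consistent.

Consistent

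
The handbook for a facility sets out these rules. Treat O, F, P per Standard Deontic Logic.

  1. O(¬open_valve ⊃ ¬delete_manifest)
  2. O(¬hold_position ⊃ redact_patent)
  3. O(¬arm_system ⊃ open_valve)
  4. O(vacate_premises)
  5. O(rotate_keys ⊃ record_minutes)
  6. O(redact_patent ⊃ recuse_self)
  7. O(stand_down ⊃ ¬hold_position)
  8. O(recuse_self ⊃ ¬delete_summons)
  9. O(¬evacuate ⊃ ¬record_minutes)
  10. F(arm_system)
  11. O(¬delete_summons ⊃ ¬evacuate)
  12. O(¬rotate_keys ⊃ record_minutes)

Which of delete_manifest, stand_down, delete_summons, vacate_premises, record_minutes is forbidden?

stand_down

Premises 12 and 5 cover both cases: O(¬rotate_keys ⊃ record_minutes) and O(rotate_keys ⊃ record_minutes). Since ¬rotate_keys ∨ rotate_keys is a tautology, O(record_minutes) follows.
The contrapositive of premise 9 (O(¬evacuate ⊃ ¬record_minutes)) is O(record_minutes ⊃ evacuate), and O(record_minutes) is already established, so O(evacuate).
Premise 11, O(¬delete_summons ⊃ ¬evacuate), contraposes to O(evacuate ⊃ delete_summons); with O(evacuate) we get O(delete_summons).
Premise 8, O(recuse_self ⊃ ¬delete_summons), contraposes to O(delete_summons ⊃ ¬recuse_self); with O(delete_summons) we get O(¬recuse_self).
Premise 6, O(redact_patent ⊃ recuse_self), contraposes to O(¬recuse_self ⊃ ¬redact_patent); with O(¬recuse_self) we get O(¬redact_patent).
The contrapositive of premise 2 (O(¬hold_position ⊃ redact_patent)) is O(¬redact_patent ⊃ hold_position), and O(¬redact_patent) is already established, so O(hold_position).
The contrapositive of premise 7 (O(stand_down ⊃ ¬hold_position)) is O(hold_position ⊃ ¬stand_down), and O(hold_position) is already established, so O(¬stand_down).
So O(¬stand_down) holds, i.e. stand_down is forbidden. None of the other listed options is forbidden under the premises.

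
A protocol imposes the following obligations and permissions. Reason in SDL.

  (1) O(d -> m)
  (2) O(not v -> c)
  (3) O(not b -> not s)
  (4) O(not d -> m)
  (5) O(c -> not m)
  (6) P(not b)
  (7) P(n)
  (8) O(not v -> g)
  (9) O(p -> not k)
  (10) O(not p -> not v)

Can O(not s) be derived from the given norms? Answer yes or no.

No

Premise 3 is O(not b -> not s), but O(not b) is not derivable from the premises (the permission P(not b) asserts only not O(b), not O(not b)), so it does not yield O(not s).
No other premise forces O(not s). An ideal world satisfying every premise can still have not s false, so O(not s) is not derivable.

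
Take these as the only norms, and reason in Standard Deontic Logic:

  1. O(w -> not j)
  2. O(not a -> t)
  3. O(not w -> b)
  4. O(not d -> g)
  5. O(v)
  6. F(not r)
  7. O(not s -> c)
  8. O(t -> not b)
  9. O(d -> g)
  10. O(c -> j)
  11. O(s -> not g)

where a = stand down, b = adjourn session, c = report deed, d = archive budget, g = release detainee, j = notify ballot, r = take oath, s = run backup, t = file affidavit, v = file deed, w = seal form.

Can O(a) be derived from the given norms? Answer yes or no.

Premises 9 and 4 are O(d -> g) and O(not d -> g); every ideal world satisfies d or not d, so in either case g holds — hence O(g).
The contrapositive of premise 11 (O(s -> not g)) is O(g -> not s), and O(g) is already established, so O(not s).
From O(not s) and premise 7, O(not s -> c), we obtain O(c).
Applying K to premise 10 (O(c -> j)) and O(c) yields O(j).
The contrapositive of premise 1 (O(w -> not j)) is O(j -> not w), and O(j) is already established, so O(not w).
Premise 3 is O(not w -> b); since O(not w), deontic closure gives O(b).
Premise 8, O(t -> not b), contraposes to O(b -> not t); with O(b) we get O(not t).
The contrapositive of premise 2 (O(not a -> t)) is O(not t -> a), and O(not t) is already established, so O(a).
Premises 5, 6 do not contribute to this derivation.
So O(a) follows.

Yes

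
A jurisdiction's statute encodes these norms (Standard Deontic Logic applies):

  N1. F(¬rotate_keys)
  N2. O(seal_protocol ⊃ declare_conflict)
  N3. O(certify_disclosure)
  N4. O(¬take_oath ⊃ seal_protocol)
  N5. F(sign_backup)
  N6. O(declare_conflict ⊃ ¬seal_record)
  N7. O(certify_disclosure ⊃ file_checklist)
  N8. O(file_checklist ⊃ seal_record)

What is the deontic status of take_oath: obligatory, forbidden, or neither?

Obligatory

Premise 3 gives O(certify_disclosure).
Applying K to premise 7 (O(certify_disclosure ⊃ file_checklist)) and O(certify_disclosure) yields O(file_checklist).
Applying K to premise 8 (O(file_checklist ⊃ seal_record)) and O(file_checklist) yields O(seal_record).
The contrapositive of premise 6 (O(declare_conflict ⊃ ¬seal_record)) is O(seal_record ⊃ ¬declare_conflict), and O(seal_record) is already established, so O(¬declare_conflict).
Premise 2, O(seal_protocol ⊃ declare_conflict), contraposes to O(¬declare_conflict ⊃ ¬seal_protocol); with O(¬declare_conflict) we get O(¬seal_protocol).
Premise 4 is O(¬take_oath ⊃ seal_protocol); contrapositively O(¬seal_protocol ⊃ take_oath). Since O(¬seal_protocol) holds, K gives O(take_oath).
Premises 1, 5 do not contribute to this derivation.
Hence take_oath is obligatory.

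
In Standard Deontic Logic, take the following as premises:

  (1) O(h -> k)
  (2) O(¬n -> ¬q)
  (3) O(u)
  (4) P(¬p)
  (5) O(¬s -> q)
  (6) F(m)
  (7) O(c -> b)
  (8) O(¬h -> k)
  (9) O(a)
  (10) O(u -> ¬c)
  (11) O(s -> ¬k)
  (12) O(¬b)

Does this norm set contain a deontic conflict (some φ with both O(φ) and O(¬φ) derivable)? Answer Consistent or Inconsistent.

Premise 7 is O(c -> b), but O(c) is not derivable from the premises, so it does not yield O(b).
So O(b) is not derivable, and the apparent clash with O(¬b) does not arise.
A world satisfying every obligation exists (e.g. a=true, b=false, c=false, h=false, k=true, m=false, n=true, p=false, q=true, s=false, u=true); no atom is both obligatory and forbidden, so the set is consistent.

Consistent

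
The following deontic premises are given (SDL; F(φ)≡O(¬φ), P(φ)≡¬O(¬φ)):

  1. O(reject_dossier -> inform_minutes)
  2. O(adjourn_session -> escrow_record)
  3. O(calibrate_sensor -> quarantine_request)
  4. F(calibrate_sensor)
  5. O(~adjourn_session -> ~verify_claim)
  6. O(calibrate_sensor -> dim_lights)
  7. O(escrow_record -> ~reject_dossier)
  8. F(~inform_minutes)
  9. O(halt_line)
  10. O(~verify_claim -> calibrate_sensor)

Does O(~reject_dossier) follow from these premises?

Yes

F(calibrate_sensor) at premise 4 means O(~calibrate_sensor).
Premise 10, O(~verify_claim -> calibrate_sensor), contraposes to O(~calibrate_sensor -> verify_claim); with O(~calibrate_sensor) we get O(verify_claim).
Premise 5 is O(~adjourn_session -> ~verify_claim); contrapositively O(verify_claim -> adjourn_session). Since O(verify_claim) holds, K gives O(adjourn_session).
From O(adjourn_session) and premise 2, O(adjourn_session -> escrow_record), we obtain O(escrow_record).
Applying K to premise 7 (O(escrow_record -> ~reject_dossier)) and O(escrow_record) yields O(~reject_dossier).
Premises 1, 3, 6, 8, 9 do not contribute to this derivation.
So O(~reject_dossier) follows.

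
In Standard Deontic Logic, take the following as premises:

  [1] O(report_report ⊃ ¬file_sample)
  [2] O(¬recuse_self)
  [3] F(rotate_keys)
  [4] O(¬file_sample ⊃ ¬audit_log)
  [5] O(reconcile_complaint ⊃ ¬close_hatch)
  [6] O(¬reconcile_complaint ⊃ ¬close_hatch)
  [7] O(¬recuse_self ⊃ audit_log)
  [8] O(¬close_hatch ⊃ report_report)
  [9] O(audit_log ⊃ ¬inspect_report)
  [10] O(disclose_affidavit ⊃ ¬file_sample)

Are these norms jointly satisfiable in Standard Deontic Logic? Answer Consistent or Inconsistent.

Inconsistent

By case analysis on ¬reconcile_complaint: premise 6 gives O(¬reconcile_complaint ⊃ ¬close_hatch) and premise 5 gives O(reconcile_complaint ⊃ ¬close_hatch), so O(¬close_hatch) either way.
Applying K to premise 8 (O(¬close_hatch ⊃ report_report)) and O(¬close_hatch) yields O(report_report).
Premise 1 is O(report_report ⊃ ¬file_sample); since O(report_report), deontic closure gives O(¬file_sample).
With premise 4, O(¬file_sample ⊃ ¬audit_log), the K-axiom yields O(¬audit_log).
Premise 7 is O(¬recuse_self ⊃ audit_log); contrapositively O(¬audit_log ⊃ recuse_self). Since O(¬audit_log) holds, K gives O(recuse_self).
However, premise 2 gives O(¬recuse_self).
We now have both O(recuse_self) and O(¬recuse_self) — recuse_self is simultaneously obligatory and forbidden, violating the D-axiom.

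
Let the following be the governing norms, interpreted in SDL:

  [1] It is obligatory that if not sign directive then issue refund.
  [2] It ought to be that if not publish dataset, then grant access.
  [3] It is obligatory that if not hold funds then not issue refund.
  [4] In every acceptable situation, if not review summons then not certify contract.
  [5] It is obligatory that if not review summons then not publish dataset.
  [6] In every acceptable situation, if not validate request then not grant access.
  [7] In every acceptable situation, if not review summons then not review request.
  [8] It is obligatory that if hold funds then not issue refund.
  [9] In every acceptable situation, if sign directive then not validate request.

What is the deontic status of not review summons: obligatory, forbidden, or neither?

Premises 8 and 3 cover both cases: O(hold_funds → ¬issue_refund) and O(¬hold_funds → ¬issue_refund). Since hold_funds ∨ ¬hold_funds is a tautology, O(¬issue_refund) follows.
Premise 1 is O(¬sign_directive → issue_refund); contrapositively O(¬issue_refund → sign_directive). Since O(¬issue_refund) holds, K gives O(sign_directive).
With premise 9, O(sign_directive → ¬validate_request), the K-axiom yields O(¬validate_request).
Premise 6 is O(¬validate_request → ¬grant_access); since O(¬validate_request), deontic closure gives O(¬grant_access).
The contrapositive of premise 2 (O(¬publish_dataset → grant_access)) is O(¬grant_access → publish_dataset), and O(¬grant_access) is already established, so O(publish_dataset).
Premise 5 is O(¬review_summons → ¬publish_dataset); contrapositively O(publish_dataset → review_summons). Since O(publish_dataset) holds, K gives O(review_summons).
Premises 4, 7 do not contribute to this derivation.
Thus O(review_summons), which is F(¬review_summons): ¬review_summons is forbidden.

Forbidden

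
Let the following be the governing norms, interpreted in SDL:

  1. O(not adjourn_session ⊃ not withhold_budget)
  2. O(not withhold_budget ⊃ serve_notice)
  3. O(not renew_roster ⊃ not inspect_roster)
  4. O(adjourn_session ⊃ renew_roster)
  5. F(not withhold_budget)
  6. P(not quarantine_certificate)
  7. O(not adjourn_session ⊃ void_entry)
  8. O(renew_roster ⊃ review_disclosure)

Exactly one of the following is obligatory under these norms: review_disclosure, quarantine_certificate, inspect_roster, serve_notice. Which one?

review_disclosure

F(not withhold_budget) at premise 5 means O(withhold_budget).
Premise 1, O(not adjourn_session ⊃ not withhold_budget), contraposes to O(withhold_budget ⊃ adjourn_session); with O(withhold_budget) we get O(adjourn_session).
From O(adjourn_session) and premise 4, O(adjourn_session ⊃ renew_roster), we obtain O(renew_roster).
Applying K to premise 8 (O(renew_roster ⊃ review_disclosure)) and O(renew_roster) yields O(review_disclosure).
So O(review_disclosure) holds — review_disclosure is obligatory. None of the other listed options is made obligatory by any chain of premises.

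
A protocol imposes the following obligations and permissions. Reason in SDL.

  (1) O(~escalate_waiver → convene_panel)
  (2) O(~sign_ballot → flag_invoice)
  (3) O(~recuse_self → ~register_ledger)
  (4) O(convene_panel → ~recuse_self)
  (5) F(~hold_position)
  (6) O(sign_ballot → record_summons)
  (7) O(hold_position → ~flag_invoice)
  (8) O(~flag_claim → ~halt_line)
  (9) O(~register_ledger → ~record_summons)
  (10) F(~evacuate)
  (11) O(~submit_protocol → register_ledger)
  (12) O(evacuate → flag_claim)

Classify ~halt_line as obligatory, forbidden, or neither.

Neither

Premise 8 is O(~flag_claim → ~halt_line), but O(~flag_claim) is not derivable from the premises, so it does not yield O(~halt_line).
No premise or chain of K-axiom applications forces O(~halt_line), and none forces O(halt_line). So ~halt_line is neither obligatory nor forbidden under these norms.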